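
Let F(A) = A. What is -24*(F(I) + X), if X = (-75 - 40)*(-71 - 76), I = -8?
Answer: -405528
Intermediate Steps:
X = 16905 (X = -115*(-147) = 16905)
-24*(F(I) + X) = -24*(-8 + 16905) = -24*16897 = -405528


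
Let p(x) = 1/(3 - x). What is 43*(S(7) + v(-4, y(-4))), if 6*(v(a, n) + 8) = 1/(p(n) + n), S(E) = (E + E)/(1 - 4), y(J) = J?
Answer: -88537/162 ≈ -546.52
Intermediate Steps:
S(E) = -2*E/3 (S(E) = (2*E)/(-3) = (2*E)*(-1/3) = -2*E/3)
v(a, n) = -8 + 1/(6*(n - 1/(-3 + n))) (v(a, n) = -8 + 1/(6*(-1/(-3 + n) + n)) = -8 + 1/(6*(n - 1/(-3 + n))))
43*(S(7) + v(-4, y(-4))) = 43*(-2/3*7 + (48 - (-1 + 48*(-4))*(-3 - 4))/(6*(-1 - 4*(-3 - 4)))) = 43*(-14/3 + (48 - 1*(-1 - 192)*(-7))/(6*(-1 - 4*(-7)))) = 43*(-14/3 + (48 - 1*(-193)*(-7))/(6*(-1 + 28))) = 43*(-14/3 + (1/6)*(48 - 1351)/27) = 43*(-14/3 + (1/6)*(1/27)*(-1303)) = 43*(-14/3 - 1303/162) = 43*(-2059/162) = -88537/162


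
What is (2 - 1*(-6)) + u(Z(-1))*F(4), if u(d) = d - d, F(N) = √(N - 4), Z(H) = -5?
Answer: 8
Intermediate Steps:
F(N) = √(-4 + N)
u(d) = 0
(2 - 1*(-6)) + u(Z(-1))*F(4) = (2 - 1*(-6)) + 0*√(-4 + 4) = (2 + 6) + 0*√0 = 8 + 0*0 = 8 + 0 = 8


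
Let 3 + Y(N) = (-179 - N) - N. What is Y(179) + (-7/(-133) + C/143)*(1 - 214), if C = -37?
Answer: -1347900/2717 ≈ -496.10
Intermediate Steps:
Y(N) = -182 - 2*N (Y(N) = -3 + ((-179 - N) - N) = -3 + (-179 - 2*N) = -182 - 2*N)
Y(179) + (-7/(-133) + C/143)*(1 - 214) = (-182 - 2*179) + (-7/(-133) - 37/143)*(1 - 214) = (-182 - 358) + (-7*(-1/133) - 37*1/143)*(-213) = -540 + (1/19 - 37/143)*(-213) = -540 - 560/2717*(-213) = -540 + 119280/2717 = -1347900/2717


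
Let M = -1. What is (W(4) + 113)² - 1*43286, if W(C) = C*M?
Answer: -31405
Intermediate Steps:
W(C) = -C (W(C) = C*(-1) = -C)
(W(4) + 113)² - 1*43286 = (-1*4 + 113)² - 1*43286 = (-4 + 113)² - 43286 = 109² - 43286 = 11881 - 43286 = -31405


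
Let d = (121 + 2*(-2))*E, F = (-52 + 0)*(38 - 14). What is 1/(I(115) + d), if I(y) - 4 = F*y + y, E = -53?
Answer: -1/149602 ≈ -6.6844e-6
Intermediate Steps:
F = -1248 (F = -52*24 = -1248)
d = -6201 (d = (121 + 2*(-2))*(-53) = (121 - 4)*(-53) = 117*(-53) = -6201)
I(y) = 4 - 1247*y (I(y) = 4 + (-1248*y + y) = 4 - 1247*y)
1/(I(115) + d) = 1/((4 - 1247*115) - 6201) = 1/((4 - 143405) - 6201) = 1/(-143401 - 6201) = 1/(-149602) = -1/149602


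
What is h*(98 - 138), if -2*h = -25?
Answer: -500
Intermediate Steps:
h = 25/2 (h = -½*(-25) = 25/2 ≈ 12.500)
h*(98 - 138) = 25*(98 - 138)/2 = (25/2)*(-40) = -500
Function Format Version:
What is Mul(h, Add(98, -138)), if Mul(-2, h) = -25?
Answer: -500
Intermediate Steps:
h = Rational(25, 2) (h = Mul(Rational(-1, 2), -25) = Rational(25, 2) ≈ 12.500)
Mul(h, Add(98, -138)) = Mul(Rational(25, 2), Add(98, -138)) = Mul(Rational(25, 2), -40) = -500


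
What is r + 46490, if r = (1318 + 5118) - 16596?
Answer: 36330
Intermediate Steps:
r = -10160 (r = 6436 - 16596 = -10160)
r + 46490 = -10160 + 46490 = 36330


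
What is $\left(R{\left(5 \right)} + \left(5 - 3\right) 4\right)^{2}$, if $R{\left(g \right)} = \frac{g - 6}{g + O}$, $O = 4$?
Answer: $\frac{5041}{81} \approx 62.235$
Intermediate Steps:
$R{\left(g \right)} = \frac{-6 + g}{4 + g}$ ($R{\left(g \right)} = \frac{g - 6}{g + 4} = \frac{-6 + g}{4 + g}$)
$\left(R{\left(5 \right)} + \left(5 - 3\right) 4\right)^{2} = \left(\frac{-6 + 5}{4 + 5} + \left(5 - 3\right) 4\right)^{2} = \left(\frac{1}{9} \left(-1\right) + 2 \cdot 4\right)^{2} = \left(\frac{1}{9} \left(-1\right) + 8\right)^{2} = \left(- \frac{1}{9} + 8\right)^{2} = \left(\frac{71}{9}\right)^{2} = \frac{5041}{81}$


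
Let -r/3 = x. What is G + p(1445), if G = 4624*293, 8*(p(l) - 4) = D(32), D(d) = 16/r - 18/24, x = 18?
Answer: 1170578191/864 ≈ 1.3548e+6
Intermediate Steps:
r = -54 (r = -3*18 = -54)
D(d) = -113/108 (D(d) = 16/(-54) - 18/24 = 16*(-1/54) - 18*1/24 = -8/27 - 3/4 = -113/108)
p(l) = 3343/864 (p(l) = 4 + (1/8)*(-113/108) = 4 - 113/864 = 3343/864)
G = 1354832
G + p(1445) = 1354832 + 3343/864 = 1170578191/864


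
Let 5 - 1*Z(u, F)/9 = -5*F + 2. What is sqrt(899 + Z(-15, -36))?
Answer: I*sqrt(694) ≈ 26.344*I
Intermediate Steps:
Z(u, F) = 27 + 45*F (Z(u, F) = 45 - 9*(-5*F + 2) = 45 - 9*(2 - 5*F) = 45 + (-18 + 45*F) = 27 + 45*F)
sqrt(899 + Z(-15, -36)) = sqrt(899 + (27 + 45*(-36))) = sqrt(899 + (27 - 1620)) = sqrt(899 - 1593) = sqrt(-694) = I*sqrt(694)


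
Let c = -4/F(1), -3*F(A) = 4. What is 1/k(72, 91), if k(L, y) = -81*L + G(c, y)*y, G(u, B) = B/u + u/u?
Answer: -3/8942 ≈ -0.00033550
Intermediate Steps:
F(A) = -4/3 (F(A) = -⅓*4 = -4/3)
c = 3 (c = -4/(-4/3) = -4*(-¾) = 3)
G(u, B) = 1 + B/u (G(u, B) = B/u + 1 = 1 + B/u)
k(L, y) = -81*L + y*(1 + y/3) (k(L, y) = -81*L + ((y + 3)/3)*y = -81*L + ((3 + y)/3)*y = -81*L + (1 + y/3)*y = -81*L + y*(1 + y/3))
1/k(72, 91) = 1/(-81*72 + (⅓)*91*(3 + 91)) = 1/(-5832 + (⅓)*91*94) = 1/(-5832 + 8554/3) = 1/(-8942/3) = -3/8942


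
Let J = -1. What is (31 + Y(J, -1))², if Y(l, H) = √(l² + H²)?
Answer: (31 + √2)² ≈ 1050.7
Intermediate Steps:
Y(l, H) = √(H² + l²)
(31 + Y(J, -1))² = (31 + √((-1)² + (-1)²))² = (31 + √(1 + 1))² = (31 + √2)²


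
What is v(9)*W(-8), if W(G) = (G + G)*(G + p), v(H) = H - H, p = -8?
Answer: 0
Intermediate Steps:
v(H) = 0
W(G) = 2*G*(-8 + G) (W(G) = (G + G)*(G - 8) = (2*G)*(-8 + G) = 2*G*(-8 + G))
v(9)*W(-8) = 0*(2*(-8)*(-8 - 8)) = 0*(2*(-8)*(-16)) = 0*256 = 0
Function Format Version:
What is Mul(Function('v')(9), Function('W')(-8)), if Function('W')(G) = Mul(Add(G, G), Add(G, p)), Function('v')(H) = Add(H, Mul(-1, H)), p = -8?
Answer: 0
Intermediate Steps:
Function('v')(H) = 0
Function('W')(G) = Mul(2, G, Add(-8, G)) (Function('W')(G) = Mul(Add(G, G), Add(G, -8)) = Mul(Mul(2, G), Add(-8, G)) = Mul(2, G, Add(-8, G)))
Mul(Function('v')(9), Function('W')(-8)) = Mul(0, Mul(2, -8, Add(-8, -8))) = Mul(0, Mul(2, -8, -16)) = Mul(0, 256) = 0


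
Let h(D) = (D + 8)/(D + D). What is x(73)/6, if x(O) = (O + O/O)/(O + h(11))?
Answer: 814/4875 ≈ 0.16697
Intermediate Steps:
h(D) = (8 + D)/(2*D) (h(D) = (8 + D)/((2*D)) = (8 + D)*(1/(2*D)) = (8 + D)/(2*D))
x(O) = (1 + O)/(19/22 + O) (x(O) = (O + O/O)/(O + (½)*(8 + 11)/11) = (O + 1)/(O + (½)*(1/11)*19) = (1 + O)/(O + 19/22) = (1 + O)/(19/22 + O))
x(73)/6 = (22*(1 + 73)/(19 + 22*73))/6 = (22*74/(19 + 1606))*(⅙) = (22*74/1625)*(⅙) = (22*(1/1625)*74)*(⅙) = (1628/1625)*(⅙) = 814/4875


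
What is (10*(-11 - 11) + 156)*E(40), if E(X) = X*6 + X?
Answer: -17920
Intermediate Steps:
E(X) = 7*X (E(X) = 6*X + X = 7*X)
(10*(-11 - 11) + 156)*E(40) = (10*(-11 - 11) + 156)*(7*40) = (10*(-22) + 156)*280 = (-220 + 156)*280 = -64*280 = -17920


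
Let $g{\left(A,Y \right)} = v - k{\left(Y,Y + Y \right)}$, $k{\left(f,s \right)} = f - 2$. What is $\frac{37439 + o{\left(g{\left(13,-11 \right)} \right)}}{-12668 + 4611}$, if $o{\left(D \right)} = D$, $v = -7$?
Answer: $- \frac{37445}{8057} \approx -4.6475$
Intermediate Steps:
$k{\left(f,s \right)} = -2 + f$
$g{\left(A,Y \right)} = -5 - Y$ ($g{\left(A,Y \right)} = -7 - \left(-2 + Y\right) = -5 - Y$)
$\frac{37439 + o{\left(g{\left(13,-11 \right)} \right)}}{-12668 + 4611} = \frac{37439 - -6}{-12668 + 4611} = \frac{37439 + \left(-5 + 11\right)}{-8057} = \left(37439 + 6\right) \left(- \frac{1}{8057}\right) = 37445 \left(- \frac{1}{8057}\right) = - \frac{37445}{8057}$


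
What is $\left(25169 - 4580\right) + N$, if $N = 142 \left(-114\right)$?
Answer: $4401$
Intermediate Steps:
$N = -16188$
$\left(25169 - 4580\right) + N = \left(25169 - 4580\right) - 16188 = 20589 - 16188 = 4401$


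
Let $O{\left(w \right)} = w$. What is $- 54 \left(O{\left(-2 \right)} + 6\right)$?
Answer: $-216$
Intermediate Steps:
$- 54 \left(O{\left(-2 \right)} + 6\right) = - 54 \left(-2 + 6\right) = - 54 \cdot 4 = \left(-1\right) 216 = -216$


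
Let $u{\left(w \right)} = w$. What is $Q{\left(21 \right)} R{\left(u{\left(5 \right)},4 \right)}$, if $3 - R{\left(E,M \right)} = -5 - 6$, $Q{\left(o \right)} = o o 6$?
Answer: $37044$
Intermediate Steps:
$Q{\left(o \right)} = 6 o^{2}$ ($Q{\left(o \right)} = o^{2} \cdot 6 = 6 o^{2}$)
$R{\left(E,M \right)} = 14$ ($R{\left(E,M \right)} = 3 - \left(-5 - 6\right) = 3 - -11 = 3 + 11 = 14$)
$Q{\left(21 \right)} R{\left(u{\left(5 \right)},4 \right)} = 6 \cdot 21^{2} \cdot 14 = 6 \cdot 441 \cdot 14 = 2646 \cdot 14 = 37044$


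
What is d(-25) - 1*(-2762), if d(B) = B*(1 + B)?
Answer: 3362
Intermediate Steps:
d(-25) - 1*(-2762) = -25*(1 - 25) - 1*(-2762) = -25*(-24) + 2762 = 600 + 2762 = 3362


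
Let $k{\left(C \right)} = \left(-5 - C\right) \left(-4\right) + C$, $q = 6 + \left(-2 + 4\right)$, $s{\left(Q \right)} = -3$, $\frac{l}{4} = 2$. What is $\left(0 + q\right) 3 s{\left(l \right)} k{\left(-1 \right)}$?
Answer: $-1080$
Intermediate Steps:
$l = 8$ ($l = 4 \cdot 2 = 8$)
$q = 8$ ($q = 6 + 2 = 8$)
$k{\left(C \right)} = 20 + 5 C$ ($k{\left(C \right)} = \left(20 + 4 C\right) + C = 20 + 5 C$)
$\left(0 + q\right) 3 s{\left(l \right)} k{\left(-1 \right)} = \left(0 + 8\right) 3 \left(-3\right) \left(20 + 5 \left(-1\right)\right) = 8 \cdot 3 \left(-3\right) \left(20 - 5\right) = 24 \left(-3\right) 15 = \left(-72\right) 15 = -1080$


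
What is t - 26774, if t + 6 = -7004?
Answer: -33784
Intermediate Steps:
t = -7010 (t = -6 - 7004 = -7010)
t - 26774 = -7010 - 26774 = -33784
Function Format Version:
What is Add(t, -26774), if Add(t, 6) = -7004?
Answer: -33784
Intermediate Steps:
t = -7010 (t = Add(-6, -7004) = -7010)
Add(t, -26774) = Add(-7010, -26774) = -33784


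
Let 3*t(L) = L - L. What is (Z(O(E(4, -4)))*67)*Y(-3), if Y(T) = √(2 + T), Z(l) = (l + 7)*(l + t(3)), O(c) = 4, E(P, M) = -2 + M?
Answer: 2948*I ≈ 2948.0*I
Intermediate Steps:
t(L) = 0 (t(L) = (L - L)/3 = (⅓)*0 = 0)
Z(l) = l*(7 + l) (Z(l) = (l + 7)*(l + 0) = (7 + l)*l = l*(7 + l))
(Z(O(E(4, -4)))*67)*Y(-3) = ((4*(7 + 4))*67)*√(2 - 3) = ((4*11)*67)*√(-1) = (44*67)*I = 2948*I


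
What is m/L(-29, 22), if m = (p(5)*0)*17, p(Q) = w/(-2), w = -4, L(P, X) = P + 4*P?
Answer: 0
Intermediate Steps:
L(P, X) = 5*P
p(Q) = 2 (p(Q) = -4/(-2) = -4*(-1/2) = 2)
m = 0 (m = (2*0)*17 = 0*17 = 0)
m/L(-29, 22) = 0/((5*(-29))) = 0/(-145) = 0*(-1/145) = 0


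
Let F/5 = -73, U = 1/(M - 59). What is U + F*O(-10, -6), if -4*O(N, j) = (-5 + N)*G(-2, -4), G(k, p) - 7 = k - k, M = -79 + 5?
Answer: -5097229/532 ≈ -9581.3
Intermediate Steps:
M = -74
G(k, p) = 7 (G(k, p) = 7 + (k - k) = 7 + 0 = 7)
O(N, j) = 35/4 - 7*N/4 (O(N, j) = -(-5 + N)*7/4 = -(-35 + 7*N)/4 = 35/4 - 7*N/4)
U = -1/133 (U = 1/(-74 - 59) = 1/(-133) = -1/133 ≈ -0.0075188)
F = -365 (F = 5*(-73) = -365)
U + F*O(-10, -6) = -1/133 - 365*(35/4 - 7/4*(-10)) = -1/133 - 365*(35/4 + 35/2) = -1/133 - 365*105/4 = -1/133 - 38325/4 = -5097229/532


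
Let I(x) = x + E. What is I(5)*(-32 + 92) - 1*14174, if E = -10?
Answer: -14474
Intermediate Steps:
I(x) = -10 + x (I(x) = x - 10 = -10 + x)
I(5)*(-32 + 92) - 1*14174 = (-10 + 5)*(-32 + 92) - 1*14174 = -5*60 - 14174 = -300 - 14174 = -14474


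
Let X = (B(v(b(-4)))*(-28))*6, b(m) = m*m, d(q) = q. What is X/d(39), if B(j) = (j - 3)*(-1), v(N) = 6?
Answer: 168/13 ≈ 12.923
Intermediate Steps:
b(m) = m²
B(j) = 3 - j (B(j) = (-3 + j)*(-1) = 3 - j)
X = 504 (X = ((3 - 1*6)*(-28))*6 = ((3 - 6)*(-28))*6 = -3*(-28)*6 = 84*6 = 504)
X/d(39) = 504/39 = 504*(1/39) = 168/13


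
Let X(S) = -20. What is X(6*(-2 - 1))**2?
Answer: 400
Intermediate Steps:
X(6*(-2 - 1))**2 = (-20)**2 = 400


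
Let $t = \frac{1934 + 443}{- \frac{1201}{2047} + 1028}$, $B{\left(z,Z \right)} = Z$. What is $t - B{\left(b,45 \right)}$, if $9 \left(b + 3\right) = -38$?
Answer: $- \frac{89774456}{2103115} \approx -42.686$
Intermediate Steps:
$b = - \frac{65}{9}$ ($b = -3 + \frac{1}{9} \left(-38\right) = -3 - \frac{38}{9} = - \frac{65}{9} \approx -7.2222$)
$t = \frac{4865719}{2103115}$ ($t = \frac{2377}{\left(-1201\right) \frac{1}{2047} + 1028} = \frac{2377}{- \frac{1201}{2047} + 1028} = \frac{2377}{\frac{2103115}{2047}} = 2377 \cdot \frac{2047}{2103115} = \frac{4865719}{2103115} \approx 2.3136$)
$t - B{\left(b,45 \right)} = \frac{4865719}{2103115} - 45 = - \frac{89774456}{2103115}$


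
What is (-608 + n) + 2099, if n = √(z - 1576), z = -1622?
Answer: 1491 + I*√3198 ≈ 1491.0 + 56.551*I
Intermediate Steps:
n = I*√3198 (n = √(-1622 - 1576) = √(-3198) = I*√3198 ≈ 56.551*I)
(-608 + n) + 2099 = (-608 + I*√3198) + 2099 = 1491 + I*√3198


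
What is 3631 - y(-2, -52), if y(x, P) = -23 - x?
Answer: 3652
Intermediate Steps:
3631 - y(-2, -52) = 3631 - (-23 - 1*(-2)) = 3631 - (-23 + 2) = 3631 - 1*(-21) = 3631 + 21 = 3652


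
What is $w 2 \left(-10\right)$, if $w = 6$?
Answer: $-120$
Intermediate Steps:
$w 2 \left(-10\right) = 6 \cdot 2 \left(-10\right) = 12 \left(-10\right) = -120$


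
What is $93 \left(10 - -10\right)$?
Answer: $1860$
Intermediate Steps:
$93 \left(10 - -10\right) = 93 \left(10 + 10\right) = 93 \cdot 20 = 1860$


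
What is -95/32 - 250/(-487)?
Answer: -38265/15584 ≈ -2.4554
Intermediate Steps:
-95/32 - 250/(-487) = -95*1/32 - 250*(-1/487) = -95/32 + 250/487 = -38265/15584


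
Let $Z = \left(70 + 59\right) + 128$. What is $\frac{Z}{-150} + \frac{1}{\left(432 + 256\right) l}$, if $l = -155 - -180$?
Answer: $- \frac{17681}{10320} \approx -1.7133$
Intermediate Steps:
$Z = 257$ ($Z = 129 + 128 = 257$)
$l = 25$ ($l = -155 + 180 = 25$)
$\frac{Z}{-150} + \frac{1}{\left(432 + 256\right) l} = \frac{257}{-150} + \frac{1}{\left(432 + 256\right) 25} = 257 \left(- \frac{1}{150}\right) + \frac{1}{688} \cdot \frac{1}{25} = - \frac{257}{150} + \frac{1}{688} \cdot \frac{1}{25} = - \frac{257}{150} + \frac{1}{17200} = - \frac{17681}{10320}$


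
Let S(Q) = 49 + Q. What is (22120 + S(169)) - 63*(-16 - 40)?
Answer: 25866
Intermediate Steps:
(22120 + S(169)) - 63*(-16 - 40) = (22120 + (49 + 169)) - 63*(-16 - 40) = (22120 + 218) - 63*(-56) = 22338 + 3528 = 25866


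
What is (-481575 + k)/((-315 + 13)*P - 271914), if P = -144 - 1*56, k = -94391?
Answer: 287983/105757 ≈ 2.7231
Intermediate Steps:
P = -200 (P = -144 - 56 = -200)
(-481575 + k)/((-315 + 13)*P - 271914) = (-481575 - 94391)/((-315 + 13)*(-200) - 271914) = -575966/(-302*(-200) - 271914) = -575966/(60400 - 271914) = -575966/(-211514) = -575966*(-1/211514) = 287983/105757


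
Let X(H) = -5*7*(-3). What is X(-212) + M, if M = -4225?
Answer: -4120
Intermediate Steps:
X(H) = 105 (X(H) = -35*(-3) = 105)
X(-212) + M = 105 - 4225 = -4120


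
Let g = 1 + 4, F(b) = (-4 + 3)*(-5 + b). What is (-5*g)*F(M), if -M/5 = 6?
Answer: -875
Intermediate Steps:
M = -30 (M = -5*6 = -30)
F(b) = 5 - b (F(b) = -(-5 + b) = 5 - b)
g = 5
(-5*g)*F(M) = (-5*5)*(5 - 1*(-30)) = -25*(5 + 30) = -25*35 = -875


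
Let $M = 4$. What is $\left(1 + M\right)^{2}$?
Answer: $25$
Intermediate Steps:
$\left(1 + M\right)^{2} = \left(1 + 4\right)^{2} = 5^{2} = 25$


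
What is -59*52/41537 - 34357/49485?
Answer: -1578906689/2055458445 ≈ -0.76815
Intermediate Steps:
-59*52/41537 - 34357/49485 = -3068*1/41537 - 34357*1/49485 = -3068/41537 - 34357/49485 = -1578906689/2055458445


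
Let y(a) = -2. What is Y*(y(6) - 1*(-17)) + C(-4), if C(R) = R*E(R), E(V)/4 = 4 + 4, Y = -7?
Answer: -233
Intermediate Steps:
E(V) = 32 (E(V) = 4*(4 + 4) = 4*8 = 32)
C(R) = 32*R (C(R) = R*32 = 32*R)
Y*(y(6) - 1*(-17)) + C(-4) = -7*(-2 - 1*(-17)) + 32*(-4) = -7*(-2 + 17) - 128 = -7*15 - 128 = -105 - 128 = -233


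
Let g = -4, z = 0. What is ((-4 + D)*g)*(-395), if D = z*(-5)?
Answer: -6320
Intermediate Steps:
D = 0 (D = 0*(-5) = 0)
((-4 + D)*g)*(-395) = ((-4 + 0)*(-4))*(-395) = -4*(-4)*(-395) = 16*(-395) = -6320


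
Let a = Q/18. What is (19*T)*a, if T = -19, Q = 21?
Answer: -2527/6 ≈ -421.17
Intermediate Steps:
a = 7/6 (a = 21/18 = 21*(1/18) = 7/6 ≈ 1.1667)
(19*T)*a = (19*(-19))*(7/6) = -361*7/6 = -2527/6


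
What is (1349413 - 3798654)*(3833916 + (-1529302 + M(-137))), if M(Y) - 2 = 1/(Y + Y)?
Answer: -1546609436579703/274 ≈ -5.6446e+12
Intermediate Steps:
M(Y) = 2 + 1/(2*Y) (M(Y) = 2 + 1/(Y + Y) = 2 + 1/(2*Y))
(1349413 - 3798654)*(3833916 + (-1529302 + M(-137))) = (1349413 - 3798654)*(3833916 + (-1529302 + (2 + (1/2)/(-137)))) = -2449241*(3833916 + (-1529302 + (2 + (1/2)*(-1/137)))) = -2449241*(3833916 + (-1529302 + (2 - 1/274))) = -2449241*(3833916 + (-1529302 + 547/274)) = -2449241*(3833916 - 419028201/274) = -2449241*631464783/274 = -1546609436579703/274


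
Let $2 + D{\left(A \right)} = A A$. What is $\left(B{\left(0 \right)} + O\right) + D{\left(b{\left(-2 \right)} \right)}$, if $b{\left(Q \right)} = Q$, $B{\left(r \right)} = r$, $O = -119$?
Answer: $-117$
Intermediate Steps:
$D{\left(A \right)} = -2 + A^{2}$ ($D{\left(A \right)} = -2 + A A = -2 + A^{2}$)
$\left(B{\left(0 \right)} + O\right) + D{\left(b{\left(-2 \right)} \right)} = \left(0 - 119\right) - \left(2 - \left(-2\right)^{2}\right) = -119 + \left(-2 + 4\right) = -119 + 2 = -117$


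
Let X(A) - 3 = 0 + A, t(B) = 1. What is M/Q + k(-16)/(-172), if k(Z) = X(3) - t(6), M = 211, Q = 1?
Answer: 36287/172 ≈ 210.97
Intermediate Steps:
X(A) = 3 + A (X(A) = 3 + (0 + A) = 3 + A)
k(Z) = 5 (k(Z) = (3 + 3) - 1*1 = 6 - 1 = 5)
M/Q + k(-16)/(-172) = 211/1 + 5/(-172) = 211*1 + 5*(-1/172) = 211 - 5/172 = 36287/172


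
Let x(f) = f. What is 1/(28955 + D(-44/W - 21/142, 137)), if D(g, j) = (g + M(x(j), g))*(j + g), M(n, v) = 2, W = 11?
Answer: 20164/578094795 ≈ 3.4880e-5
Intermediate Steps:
D(g, j) = (2 + g)*(g + j) (D(g, j) = (g + 2)*(j + g) = (2 + g)*(g + j))
1/(28955 + D(-44/W - 21/142, 137)) = 1/(28955 + ((-44/11 - 21/142)² + 2*(-44/11 - 21/142) + 2*137 + (-44/11 - 21/142)*137)) = 1/(28955 + ((-44*1/11 - 21*1/142)² + 2*(-44*1/11 - 21*1/142) + 274 + (-44*1/11 - 21*1/142)*137)) = 1/(28955 + ((-4 - 21/142)² + 2*(-4 - 21/142) + 274 + (-4 - 21/142)*137)) = 1/(28955 + ((-589/142)² + 2*(-589/142) + 274 - 589/142*137)) = 1/(28955 + (346921/20164 - 589/71 + 274 - 80693/142)) = 1/(28955 - 5753825/20164) = 1/(578094795/20164) = 20164/578094795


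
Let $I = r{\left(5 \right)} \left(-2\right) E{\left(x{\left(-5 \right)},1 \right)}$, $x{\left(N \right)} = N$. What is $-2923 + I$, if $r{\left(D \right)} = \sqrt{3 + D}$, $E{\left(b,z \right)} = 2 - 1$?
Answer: $-2923 - 4 \sqrt{2} \approx -2928.7$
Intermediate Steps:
$E{\left(b,z \right)} = 1$
$I = - 4 \sqrt{2}$ ($I = \sqrt{3 + 5} \left(-2\right) 1 = \sqrt{8} \left(-2\right) 1 = 2 \sqrt{2} \left(-2\right) 1 = - 4 \sqrt{2} \cdot 1 = - 4 \sqrt{2} \approx -5.6569$)
$-2923 + I = -2923 - 4 \sqrt{2}$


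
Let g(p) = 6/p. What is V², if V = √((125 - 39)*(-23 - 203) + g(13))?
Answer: -252662/13 ≈ -19436.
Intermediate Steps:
V = I*√3284606/13 (V = √((125 - 39)*(-23 - 203) + 6/13) = √(86*(-226) + 6*(1/13)) = √(-19436 + 6/13) = √(-252662/13) = I*√3284606/13 ≈ 139.41*I)
V² = (I*√3284606/13)² = -252662/13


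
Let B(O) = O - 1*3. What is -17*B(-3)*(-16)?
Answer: -1632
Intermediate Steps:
B(O) = -3 + O (B(O) = O - 3 = -3 + O)
-17*B(-3)*(-16) = -17*(-3 - 3)*(-16) = -17*(-6)*(-16) = 102*(-16) = -1632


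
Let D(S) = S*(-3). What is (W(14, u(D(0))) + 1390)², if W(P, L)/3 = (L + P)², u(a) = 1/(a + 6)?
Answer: 571449025/144 ≈ 3.9684e+6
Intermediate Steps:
D(S) = -3*S
u(a) = 1/(6 + a)
W(P, L) = 3*(L + P)²
(W(14, u(D(0))) + 1390)² = (3*(1/(6 - 3*0) + 14)² + 1390)² = (3*(1/(6 + 0) + 14)² + 1390)² = (3*(1/6 + 14)² + 1390)² = (3*(⅙ + 14)² + 1390)² = (3*(85/6)² + 1390)² = (3*(7225/36) + 1390)² = (7225/12 + 1390)² = (23905/12)² = 571449025/144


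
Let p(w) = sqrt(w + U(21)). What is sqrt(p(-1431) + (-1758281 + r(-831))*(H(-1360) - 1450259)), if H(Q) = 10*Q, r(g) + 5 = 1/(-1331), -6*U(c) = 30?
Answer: sqrt(37684217881155483 + 29282*I*sqrt(359))/121 ≈ 1.6043e+6 + 1.181e-5*I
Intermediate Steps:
U(c) = -5 (U(c) = -1/6*30 = -5)
r(g) = -6656/1331 (r(g) = -5 + 1/(-1331) = -5 - 1/1331 = -6656/1331)
p(w) = sqrt(-5 + w) (p(w) = sqrt(w - 5) = sqrt(-5 + w))
sqrt(p(-1431) + (-1758281 + r(-831))*(H(-1360) - 1450259)) = sqrt(sqrt(-5 - 1431) + (-1758281 - 6656/1331)*(10*(-1360) - 1450259)) = sqrt(sqrt(-1436) - 2340278667*(-13600 - 1450259)/1331) = sqrt(2*I*sqrt(359) - 2340278667/1331*(-1463859)) = sqrt(2*I*sqrt(359) + 3425837989195953/1331) = sqrt(3425837989195953/1331 + 2*I*sqrt(359))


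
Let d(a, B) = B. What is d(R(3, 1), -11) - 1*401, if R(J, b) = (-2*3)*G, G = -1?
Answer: -412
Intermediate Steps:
R(J, b) = 6 (R(J, b) = -2*3*(-1) = -6*(-1) = 6)
d(R(3, 1), -11) - 1*401 = -11 - 1*401 = -11 - 401 = -412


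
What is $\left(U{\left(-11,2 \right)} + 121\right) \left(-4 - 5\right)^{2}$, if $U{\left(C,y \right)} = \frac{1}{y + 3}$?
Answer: $\frac{49086}{5} \approx 9817.2$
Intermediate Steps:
$U{\left(C,y \right)} = \frac{1}{3 + y}$
$\left(U{\left(-11,2 \right)} + 121\right) \left(-4 - 5\right)^{2} = \left(\frac{1}{3 + 2} + 121\right) \left(-4 - 5\right)^{2} = \left(\frac{1}{5} + 121\right) \left(-9\right)^{2} = \left(\frac{1}{5} + 121\right) 81 = \frac{606}{5} \cdot 81 = \frac{49086}{5}$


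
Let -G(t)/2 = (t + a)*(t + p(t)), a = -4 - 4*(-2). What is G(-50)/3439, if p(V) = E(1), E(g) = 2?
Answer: -4416/3439 ≈ -1.2841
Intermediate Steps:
a = 4 (a = -4 + 8 = 4)
p(V) = 2
G(t) = -2*(2 + t)*(4 + t) (G(t) = -2*(t + 4)*(t + 2) = -2*(4 + t)*(2 + t) = -2*(2 + t)*(4 + t))
G(-50)/3439 = (-16 - 12*(-50) - 2*(-50)**2)/3439 = (-16 + 600 - 2*2500)*(1/3439) = (-16 + 600 - 5000)*(1/3439) = -4416*1/3439 = -4416/3439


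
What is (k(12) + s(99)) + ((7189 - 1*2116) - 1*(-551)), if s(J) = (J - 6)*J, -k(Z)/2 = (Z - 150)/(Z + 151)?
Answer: 2417729/163 ≈ 14833.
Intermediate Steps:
k(Z) = -2*(-150 + Z)/(151 + Z) (k(Z) = -2*(Z - 150)/(Z + 151) = -2*(-150 + Z)/(151 + Z))
s(J) = J*(-6 + J) (s(J) = (-6 + J)*J = J*(-6 + J))
(k(12) + s(99)) + ((7189 - 1*2116) - 1*(-551)) = (2*(150 - 1*12)/(151 + 12) + 99*(-6 + 99)) + ((7189 - 1*2116) - 1*(-551)) = (2*(150 - 12)/163 + 99*93) + ((7189 - 2116) + 551) = (2*(1/163)*138 + 9207) + (5073 + 551) = (276/163 + 9207) + 5624 = 1501017/163 + 5624 = 2417729/163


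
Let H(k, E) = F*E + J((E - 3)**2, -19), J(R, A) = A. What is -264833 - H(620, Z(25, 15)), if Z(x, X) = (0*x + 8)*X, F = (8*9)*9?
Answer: -342574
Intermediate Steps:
F = 648 (F = 72*9 = 648)
Z(x, X) = 8*X (Z(x, X) = (0 + 8)*X = 8*X)
H(k, E) = -19 + 648*E (H(k, E) = 648*E - 19 = -19 + 648*E)
-264833 - H(620, Z(25, 15)) = -264833 - (-19 + 648*(8*15)) = -264833 - (-19 + 648*120) = -264833 - (-19 + 77760) = -264833 - 1*77741 = -264833 - 77741 = -342574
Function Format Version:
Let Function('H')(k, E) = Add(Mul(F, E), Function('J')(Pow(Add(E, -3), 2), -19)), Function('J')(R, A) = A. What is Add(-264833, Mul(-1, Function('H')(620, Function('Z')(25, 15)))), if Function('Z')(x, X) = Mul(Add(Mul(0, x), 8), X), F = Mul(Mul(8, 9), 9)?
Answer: -342574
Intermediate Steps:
F = 648 (F = Mul(72, 9) = 648)
Function('Z')(x, X) = Mul(8, X) (Function('Z')(x, X) = Mul(Add(0, 8), X) = Mul(8, X))
Function('H')(k, E) = Add(-19, Mul(648, E)) (Function('H')(k, E) = Add(Mul(648, E), -19) = Add(-19, Mul(648, E)))
Add(-264833, Mul(-1, Function('H')(620, Function('Z')(25, 15)))) = Add(-264833, Mul(-1, Add(-19, Mul(648, Mul(8, 15))))) = Add(-264833, Mul(-1, Add(-19, Mul(648, 120)))) = Add(-264833, Mul(-1, Add(-19, 77760))) = Add(-264833, Mul(-1, 77741)) = Add(-264833, -77741) = -342574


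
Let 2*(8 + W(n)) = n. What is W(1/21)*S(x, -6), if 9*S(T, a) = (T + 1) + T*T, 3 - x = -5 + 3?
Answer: -10385/378 ≈ -27.474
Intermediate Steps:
W(n) = -8 + n/2
x = 5 (x = 3 - (-5 + 3) = 3 - 1*(-2) = 3 + 2 = 5)
S(T, a) = 1/9 + T/9 + T**2/9 (S(T, a) = ((T + 1) + T*T)/9 = ((1 + T) + T**2)/9 = (1 + T + T**2)/9 = 1/9 + T/9 + T**2/9)
W(1/21)*S(x, -6) = (-8 + (1/2)/21)*(1/9 + (1/9)*5 + (1/9)*5**2) = (-8 + (1/2)*(1/21))*(1/9 + 5/9 + (1/9)*25) = (-8 + 1/42)*(1/9 + 5/9 + 25/9) = -335/42*31/9 = -10385/378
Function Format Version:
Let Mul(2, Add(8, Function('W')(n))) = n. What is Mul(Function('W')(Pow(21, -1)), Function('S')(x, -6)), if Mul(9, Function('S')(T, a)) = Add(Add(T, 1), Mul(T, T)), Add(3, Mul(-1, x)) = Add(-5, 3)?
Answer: Rational(-10385, 378) ≈ -27.474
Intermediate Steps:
Function('W')(n) = Add(-8, Mul(Rational(1, 2), n))
x = 5 (x = Add(3, Mul(-1, Add(-5, 3))) = Add(3, Mul(-1, -2)) = Add(3, 2) = 5)
Function('S')(T, a) = Add(Rational(1, 9), Mul(Rational(1, 9), T), Mul(Rational(1, 9), Pow(T, 2))) (Function('S')(T, a) = Mul(Rational(1, 9), Add(Add(T, 1), Mul(T, T))) = Mul(Rational(1, 9), Add(Add(1, T), Pow(T, 2))) = Mul(Rational(1, 9), Add(1, T, Pow(T, 2))) = Add(Rational(1, 9), Mul(Rational(1, 9), T), Mul(Rational(1, 9), Pow(T, 2))))
Mul(Function('W')(Pow(21, -1)), Function('S')(x, -6)) = Mul(Add(-8, Mul(Rational(1, 2), Pow(21, -1))), Add(Rational(1, 9), Mul(Rational(1, 9), 5), Mul(Rational(1, 9), Pow(5, 2)))) = Mul(Add(-8, Mul(Rational(1, 2), Rational(1, 21))), Add(Rational(1, 9), Rational(5, 9), Mul(Rational(1, 9), 25))) = Mul(Add(-8, Rational(1, 42)), Add(Rational(1, 9), Rational(5, 9), Rational(25, 9))) = Mul(Rational(-335, 42), Rational(31, 9)) = Rational(-10385, 378)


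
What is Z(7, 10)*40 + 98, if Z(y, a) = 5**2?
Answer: 1098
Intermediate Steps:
Z(y, a) = 25
Z(7, 10)*40 + 98 = 25*40 + 98 = 1000 + 98 = 1098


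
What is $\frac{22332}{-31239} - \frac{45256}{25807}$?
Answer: $- \frac{663358036}{268728291} \approx -2.4685$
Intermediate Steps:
$\frac{22332}{-31239} - \frac{45256}{25807} = 22332 \left(- \frac{1}{31239}\right) - \frac{45256}{25807} = - \frac{7444}{10413} - \frac{45256}{25807} = - \frac{663358036}{268728291}$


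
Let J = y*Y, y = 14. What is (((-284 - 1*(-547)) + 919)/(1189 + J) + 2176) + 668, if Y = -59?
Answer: 344518/121 ≈ 2847.3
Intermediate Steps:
J = -826 (J = 14*(-59) = -826)
(((-284 - 1*(-547)) + 919)/(1189 + J) + 2176) + 668 = (((-284 - 1*(-547)) + 919)/(1189 - 826) + 2176) + 668 = (((-284 + 547) + 919)/363 + 2176) + 668 = ((263 + 919)*(1/363) + 2176) + 668 = (1182*(1/363) + 2176) + 668 = (394/121 + 2176) + 668 = 263690/121 + 668 = 344518/121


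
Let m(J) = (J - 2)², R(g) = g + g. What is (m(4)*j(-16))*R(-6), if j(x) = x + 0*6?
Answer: 768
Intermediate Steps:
R(g) = 2*g
j(x) = x (j(x) = x + 0 = x)
m(J) = (-2 + J)²
(m(4)*j(-16))*R(-6) = ((-2 + 4)²*(-16))*(2*(-6)) = (2²*(-16))*(-12) = (4*(-16))*(-12) = -64*(-12) = 768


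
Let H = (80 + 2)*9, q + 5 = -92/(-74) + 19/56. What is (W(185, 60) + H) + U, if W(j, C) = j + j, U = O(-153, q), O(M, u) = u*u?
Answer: 4806988433/4293184 ≈ 1119.7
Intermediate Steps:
q = -7081/2072 (q = -5 + (-92/(-74) + 19/56) = -5 + (-92*(-1/74) + 19*(1/56)) = -5 + (46/37 + 19/56) = -5 + 3279/2072 = -7081/2072 ≈ -3.4175)
O(M, u) = u²
H = 738 (H = 82*9 = 738)
U = 50140561/4293184 (U = (-7081/2072)² = 50140561/4293184 ≈ 11.679)
W(j, C) = 2*j
(W(185, 60) + H) + U = (2*185 + 738) + 50140561/4293184 = (370 + 738) + 50140561/4293184 = 1108 + 50140561/4293184 = 4806988433/4293184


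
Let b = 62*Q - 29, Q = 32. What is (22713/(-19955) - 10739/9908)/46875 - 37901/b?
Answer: -70252330719637759/3623729472187500 ≈ -19.387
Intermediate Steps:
b = 1955 (b = 62*32 - 29 = 1984 - 29 = 1955)
(22713/(-19955) - 10739/9908)/46875 - 37901/b = (22713/(-19955) - 10739/9908)/46875 - 37901/1955 = (22713*(-1/19955) - 10739*1/9908)*(1/46875) - 37901*1/1955 = (-22713/19955 - 10739/9908)*(1/46875) - 37901/1955 = -439337149/197714140*1/46875 - 37901/1955 = -439337149/9267850312500 - 37901/1955 = -70252330719637759/3623729472187500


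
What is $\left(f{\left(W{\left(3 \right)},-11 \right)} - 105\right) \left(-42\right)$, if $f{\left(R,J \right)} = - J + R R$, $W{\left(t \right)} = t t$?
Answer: $546$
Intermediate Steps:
$W{\left(t \right)} = t^{2}$
$f{\left(R,J \right)} = R^{2} - J$ ($f{\left(R,J \right)} = - J + R^{2} = R^{2} - J$)
$\left(f{\left(W{\left(3 \right)},-11 \right)} - 105\right) \left(-42\right) = \left(\left(\left(3^{2}\right)^{2} - -11\right) - 105\right) \left(-42\right) = \left(\left(9^{2} + 11\right) - 105\right) \left(-42\right) = \left(\left(81 + 11\right) - 105\right) \left(-42\right) = \left(92 - 105\right) \left(-42\right) = \left(-13\right) \left(-42\right) = 546$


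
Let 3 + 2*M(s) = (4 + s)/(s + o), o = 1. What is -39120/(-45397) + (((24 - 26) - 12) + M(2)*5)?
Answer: -1419861/90794 ≈ -15.638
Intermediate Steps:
M(s) = -3/2 + (4 + s)/(2*(1 + s)) (M(s) = -3/2 + ((4 + s)/(s + 1))/2 = -3/2 + ((4 + s)/(1 + s))/2 = -3/2 + (4 + s)/(2*(1 + s)))
-39120/(-45397) + (((24 - 26) - 12) + M(2)*5) = -39120/(-45397) + (((24 - 26) - 12) + ((½ - 1*2)/(1 + 2))*5) = -39120*(-1/45397) + ((-2 - 12) + ((½ - 2)/3)*5) = 39120/45397 + (-14 + ((⅓)*(-3/2))*5) = 39120/45397 + (-14 - ½*5) = 39120/45397 + (-14 - 5/2) = 39120/45397 - 33/2 = -1419861/90794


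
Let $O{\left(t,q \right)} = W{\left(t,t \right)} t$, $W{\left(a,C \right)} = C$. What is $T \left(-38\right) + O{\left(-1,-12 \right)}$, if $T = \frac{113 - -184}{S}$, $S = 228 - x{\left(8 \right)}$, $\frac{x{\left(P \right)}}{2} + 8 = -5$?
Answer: $- \frac{5516}{127} \approx -43.433$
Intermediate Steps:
$x{\left(P \right)} = -26$ ($x{\left(P \right)} = -16 + 2 \left(-5\right) = -16 - 10 = -26$)
$S = 254$ ($S = 228 - -26 = 228 + 26 = 254$)
$T = \frac{297}{254}$ ($T = \frac{113 - -184}{254} = \left(113 + 184\right) \frac{1}{254} = 297 \cdot \frac{1}{254} = \frac{297}{254} \approx 1.1693$)
$O{\left(t,q \right)} = t^{2}$ ($O{\left(t,q \right)} = t t = t^{2}$)
$T \left(-38\right) + O{\left(-1,-12 \right)} = \frac{297}{254} \left(-38\right) + \left(-1\right)^{2} = - \frac{5643}{127} + 1 = - \frac{5516}{127}$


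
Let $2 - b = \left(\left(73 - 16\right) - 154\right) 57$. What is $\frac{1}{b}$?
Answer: $\frac{1}{5531} \approx 0.0001808$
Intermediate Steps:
$b = 5531$ ($b = 2 - \left(\left(73 - 16\right) - 154\right) 57 = 2 - \left(57 - 154\right) 57 = 2 - \left(-97\right) 57 = 2 - -5529 = 2 + 5529 = 5531$)
$\frac{1}{b} = \frac{1}{5531}$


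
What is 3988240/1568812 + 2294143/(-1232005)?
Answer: 328613138271/483196057015 ≈ 0.68008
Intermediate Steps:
3988240/1568812 + 2294143/(-1232005) = 3988240*(1/1568812) + 2294143*(-1/1232005) = 997060/392203 - 2294143/1232005 = 328613138271/483196057015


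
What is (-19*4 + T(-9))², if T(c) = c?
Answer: 7225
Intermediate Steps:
(-19*4 + T(-9))² = (-19*4 - 9)² = (-76 - 9)² = (-85)² = 7225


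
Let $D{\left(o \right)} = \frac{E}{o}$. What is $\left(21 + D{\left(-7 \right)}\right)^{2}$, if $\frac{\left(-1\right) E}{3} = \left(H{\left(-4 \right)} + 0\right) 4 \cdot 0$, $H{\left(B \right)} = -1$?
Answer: $441$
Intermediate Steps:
$E = 0$ ($E = - 3 \left(-1 + 0\right) 4 \cdot 0 = - 3 \left(\left(-1\right) 0\right) = \left(-3\right) 0 = 0$)
$D{\left(o \right)} = 0$ ($D{\left(o \right)} = \frac{0}{o} = 0$)
$\left(21 + D{\left(-7 \right)}\right)^{2} = \left(21 + 0\right)^{2} = 21^{2} = 441$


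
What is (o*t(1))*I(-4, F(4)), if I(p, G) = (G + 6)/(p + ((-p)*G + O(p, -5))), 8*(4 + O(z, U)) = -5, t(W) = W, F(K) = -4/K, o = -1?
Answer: 40/101 ≈ 0.39604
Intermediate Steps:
O(z, U) = -37/8 (O(z, U) = -4 + (1/8)*(-5) = -4 - 5/8 = -37/8)
I(p, G) = (6 + G)/(-37/8 + p - G*p) (I(p, G) = (G + 6)/(p + ((-p)*G - 37/8)) = (6 + G)/(p + (-G*p - 37/8)) = (6 + G)/(p + (-37/8 - G*p)) = (6 + G)/(-37/8 + p - G*p))
(o*t(1))*I(-4, F(4)) = (-1*1)*(8*(-6 - (-4)/4)/(37 - 8*(-4) + 8*(-4/4)*(-4))) = -8*(-6 - (-4)/4)/(37 + 32 + 8*(-4*1/4)*(-4)) = -8*(-6 - 1*(-1))/(37 + 32 + 8*(-1)*(-4)) = -8*(-6 + 1)/(37 + 32 + 32) = -8*(-5)/101 = -1*(-40/101) = 40/101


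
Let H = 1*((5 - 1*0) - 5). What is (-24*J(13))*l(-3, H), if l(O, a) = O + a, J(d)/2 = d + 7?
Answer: 2880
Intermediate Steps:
J(d) = 14 + 2*d (J(d) = 2*(d + 7) = 2*(7 + d) = 14 + 2*d)
H = 0 (H = 1*((5 + 0) - 5) = 1*(5 - 5) = 1*0 = 0)
(-24*J(13))*l(-3, H) = (-24*(14 + 2*13))*(-3 + 0) = -24*(14 + 26)*(-3) = -24*40*(-3) = -960*(-3) = 2880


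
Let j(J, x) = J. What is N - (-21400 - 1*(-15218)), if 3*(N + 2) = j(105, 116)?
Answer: 6215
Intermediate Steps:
N = 33 (N = -2 + (⅓)*105 = -2 + 35 = 33)
N - (-21400 - 1*(-15218)) = 33 - (-21400 - 1*(-15218)) = 33 - (-21400 + 15218) = 33 - 1*(-6182) = 33 + 6182 = 6215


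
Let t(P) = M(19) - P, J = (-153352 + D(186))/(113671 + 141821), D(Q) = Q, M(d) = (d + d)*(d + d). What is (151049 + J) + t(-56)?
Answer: 19487447971/127746 ≈ 1.5255e+5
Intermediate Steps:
M(d) = 4*d² (M(d) = (2*d)*(2*d) = 4*d²)
J = -76583/127746 (J = (-153352 + 186)/(113671 + 141821) = -153166/255492 = -153166*1/255492 = -76583/127746 ≈ -0.59949)
t(P) = 1444 - P (t(P) = 4*19² - P = 4*361 - P = 1444 - P)
(151049 + J) + t(-56) = (151049 - 76583/127746) + (1444 - 1*(-56)) = 19295828971/127746 + (1444 + 56) = 19295828971/127746 + 1500 = 19487447971/127746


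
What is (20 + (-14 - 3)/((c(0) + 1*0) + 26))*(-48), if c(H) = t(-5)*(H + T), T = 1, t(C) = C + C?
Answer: -909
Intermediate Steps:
t(C) = 2*C
c(H) = -10 - 10*H (c(H) = (2*(-5))*(H + 1) = -10*(1 + H) = -10 - 10*H)
(20 + (-14 - 3)/((c(0) + 1*0) + 26))*(-48) = (20 + (-14 - 3)/(((-10 - 10*0) + 1*0) + 26))*(-48) = (20 - 17/(((-10 + 0) + 0) + 26))*(-48) = (20 - 17/((-10 + 0) + 26))*(-48) = (20 - 17/(-10 + 26))*(-48) = (20 - 17/16)*(-48) = (303/16)*(-48) = -909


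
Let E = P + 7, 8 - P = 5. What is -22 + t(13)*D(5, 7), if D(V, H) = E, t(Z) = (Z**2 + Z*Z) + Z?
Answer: 3488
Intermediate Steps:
P = 3 (P = 8 - 1*5 = 8 - 5 = 3)
t(Z) = Z + 2*Z**2 (t(Z) = (Z**2 + Z**2) + Z = 2*Z**2 + Z = Z + 2*Z**2)
E = 10 (E = 3 + 7 = 10)
D(V, H) = 10
-22 + t(13)*D(5, 7) = -22 + (13*(1 + 2*13))*10 = -22 + (13*(1 + 26))*10 = -22 + (13*27)*10 = -22 + 351*10 = -22 + 3510 = 3488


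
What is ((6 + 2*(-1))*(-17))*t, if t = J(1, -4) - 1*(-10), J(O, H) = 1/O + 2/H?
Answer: -714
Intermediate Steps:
J(O, H) = 1/O + 2/H
t = 21/2 (t = (1/1 + 2/(-4)) - 1*(-10) = (1 + 2*(-¼)) + 10 = (1 - ½) + 10 = ½ + 10 = 21/2 ≈ 10.500)
((6 + 2*(-1))*(-17))*t = ((6 + 2*(-1))*(-17))*(21/2) = ((6 - 2)*(-17))*(21/2) = (4*(-17))*(21/2) = -68*21/2 = -714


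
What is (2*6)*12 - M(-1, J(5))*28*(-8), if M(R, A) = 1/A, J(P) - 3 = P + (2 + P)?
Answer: 2384/15 ≈ 158.93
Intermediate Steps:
J(P) = 5 + 2*P (J(P) = 3 + (P + (2 + P)) = 3 + (2 + 2*P) = 5 + 2*P)
(2*6)*12 - M(-1, J(5))*28*(-8) = (2*6)*12 - 28/(5 + 2*5)*(-8) = 12*12 - 28/(5 + 10)*(-8) = 144 - 28/15*(-8) = 144 - (1/15)*28*(-8) = 144 - 28*(-8)/15 = 144 - 1*(-224/15) = 144 + 224/15 = 2384/15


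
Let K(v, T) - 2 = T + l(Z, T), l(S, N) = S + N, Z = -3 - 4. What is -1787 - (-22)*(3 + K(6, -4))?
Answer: -2007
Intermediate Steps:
Z = -7
l(S, N) = N + S
K(v, T) = -5 + 2*T (K(v, T) = 2 + (T + (T - 7)) = 2 + (T + (-7 + T)) = 2 + (-7 + 2*T) = -5 + 2*T)
-1787 - (-22)*(3 + K(6, -4)) = -1787 - (-22)*(3 + (-5 + 2*(-4))) = -1787 - (-22)*(3 + (-5 - 8)) = -1787 - (-22)*(3 - 13) = -1787 - (-22)*(-10) = -1787 - 1*220 = -1787 - 220 = -2007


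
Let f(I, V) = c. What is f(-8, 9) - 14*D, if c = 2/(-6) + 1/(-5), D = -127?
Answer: 26662/15 ≈ 1777.5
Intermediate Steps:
c = -8/15 (c = 2*(-⅙) + 1*(-⅕) = -⅓ - ⅕ = -8/15 ≈ -0.53333)
f(I, V) = -8/15
f(-8, 9) - 14*D = -8/15 - 14*(-127) = -8/15 + 1778 = 26662/15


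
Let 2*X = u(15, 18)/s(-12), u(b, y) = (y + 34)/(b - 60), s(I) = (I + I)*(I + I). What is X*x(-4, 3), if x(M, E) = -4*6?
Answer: 13/540 ≈ 0.024074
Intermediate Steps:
s(I) = 4*I² (s(I) = (2*I)*(2*I) = 4*I²)
x(M, E) = -24
u(b, y) = (34 + y)/(-60 + b)
X = -13/12960 (X = (((34 + 18)/(-60 + 15))/((4*(-12)²)))/2 = ((52/(-45))/((4*144)))/2 = (-1/45*52/576)/2 = (-52/45*1/576)/2 = (½)*(-13/6480) = -13/12960 ≈ -0.0010031)
X*x(-4, 3) = -13/12960*(-24) = 13/540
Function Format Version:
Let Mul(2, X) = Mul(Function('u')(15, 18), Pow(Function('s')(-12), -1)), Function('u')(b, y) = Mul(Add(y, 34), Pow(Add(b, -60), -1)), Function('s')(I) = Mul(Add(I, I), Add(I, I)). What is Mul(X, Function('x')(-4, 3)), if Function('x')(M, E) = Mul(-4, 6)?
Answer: Rational(13, 540) ≈ 0.024074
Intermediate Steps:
Function('s')(I) = Mul(4, Pow(I, 2)) (Function('s')(I) = Mul(Mul(2, I), Mul(2, I)) = Mul(4, Pow(I, 2)))
Function('x')(M, E) = -24
Function('u')(b, y) = Mul(Pow(Add(-60, b), -1), Add(34, y)) (Function('u')(b, y) = Mul(Add(34, y), Pow(Add(-60, b), -1)) = Mul(Pow(Add(-60, b), -1), Add(34, y)))
X = Rational(-13, 12960) (X = Mul(Rational(1, 2), Mul(Mul(Pow(Add(-60, 15), -1), Add(34, 18)), Pow(Mul(4, Pow(-12, 2)), -1))) = Mul(Rational(1, 2), Mul(Mul(Pow(-45, -1), 52), Pow(Mul(4, 144), -1))) = Mul(Rational(1, 2), Mul(Mul(Rational(-1, 45), 52), Pow(576, -1))) = Mul(Rational(1, 2), Mul(Rational(-52, 45), Rational(1, 576))) = Mul(Rational(1, 2), Rational(-13, 6480)) = Rational(-13, 12960) ≈ -0.0010031)
Mul(X, Function('x')(-4, 3)) = Mul(Rational(-13, 12960), -24) = Rational(13, 540)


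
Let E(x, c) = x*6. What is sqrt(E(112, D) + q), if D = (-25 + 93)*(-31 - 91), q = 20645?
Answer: sqrt(21317) ≈ 146.00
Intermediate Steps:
D = -8296 (D = 68*(-122) = -8296)
E(x, c) = 6*x
sqrt(E(112, D) + q) = sqrt(6*112 + 20645) = sqrt(672 + 20645) = sqrt(21317)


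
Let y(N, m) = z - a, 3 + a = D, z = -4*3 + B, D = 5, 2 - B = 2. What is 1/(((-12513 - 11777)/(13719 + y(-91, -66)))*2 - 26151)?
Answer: -2741/71689607 ≈ -3.8234e-5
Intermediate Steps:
B = 0 (B = 2 - 1*2 = 2 - 2 = 0)
z = -12 (z = -4*3 + 0 = -12 + 0 = -12)
a = 2 (a = -3 + 5 = 2)
y(N, m) = -14 (y(N, m) = -12 - 1*2 = -12 - 2 = -14)
1/(((-12513 - 11777)/(13719 + y(-91, -66)))*2 - 26151) = 1/(((-12513 - 11777)/(13719 - 14))*2 - 26151) = 1/(-24290/13705*2 - 26151) = 1/(-24290*1/13705*2 - 26151) = 1/(-4858/2741*2 - 26151) = 1/(-9716/2741 - 26151) = 1/(-71689607/2741) = -2741/71689607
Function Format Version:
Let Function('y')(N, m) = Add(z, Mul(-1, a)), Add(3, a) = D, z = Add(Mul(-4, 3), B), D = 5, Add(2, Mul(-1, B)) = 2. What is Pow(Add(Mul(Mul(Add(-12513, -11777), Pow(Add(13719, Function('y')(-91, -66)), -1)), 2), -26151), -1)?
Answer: Rational(-2741, 71689607) ≈ -3.8234e-5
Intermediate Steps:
B = 0 (B = Add(2, Mul(-1, 2)) = Add(2, -2) = 0)
z = -12 (z = Add(Mul(-4, 3), 0) = Add(-12, 0) = -12)
a = 2 (a = Add(-3, 5) = 2)
Function('y')(N, m) = -14 (Function('y')(N, m) = Add(-12, Mul(-1, 2)) = Add(-12, -2) = -14)
Pow(Add(Mul(Mul(Add(-12513, -11777), Pow(Add(13719, Function('y')(-91, -66)), -1)), 2), -26151), -1) = Pow(Add(Mul(Mul(Add(-12513, -11777), Pow(Add(13719, -14), -1)), 2), -26151), -1) = Pow(Add(Mul(Mul(-24290, Pow(13705, -1)), 2), -26151), -1) = Pow(Add(Mul(Mul(-24290, Rational(1, 13705)), 2), -26151), -1) = Pow(Add(Mul(Rational(-4858, 2741), 2), -26151), -1) = Pow(Add(Rational(-9716, 2741), -26151), -1) = Pow(Rational(-71689607, 2741), -1) = Rational(-2741, 71689607)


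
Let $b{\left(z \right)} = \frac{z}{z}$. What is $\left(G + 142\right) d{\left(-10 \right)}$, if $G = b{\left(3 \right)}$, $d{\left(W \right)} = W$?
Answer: $-1430$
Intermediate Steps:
$b{\left(z \right)} = 1$
$G = 1$
$\left(G + 142\right) d{\left(-10 \right)} = \left(1 + 142\right) \left(-10\right) = 143 \left(-10\right) = -1430$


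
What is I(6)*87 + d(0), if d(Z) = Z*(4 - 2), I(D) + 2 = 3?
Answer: 87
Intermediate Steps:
I(D) = 1 (I(D) = -2 + 3 = 1)
d(Z) = 2*Z (d(Z) = Z*2 = 2*Z)
I(6)*87 + d(0) = 1*87 + 2*0 = 87 + 0 = 87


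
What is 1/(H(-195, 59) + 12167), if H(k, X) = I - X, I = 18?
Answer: 1/12126 ≈ 8.2467e-5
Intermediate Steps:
H(k, X) = 18 - X
1/(H(-195, 59) + 12167) = 1/((18 - 1*59) + 12167) = 1/((18 - 59) + 12167) = 1/(-41 + 12167) = 1/12126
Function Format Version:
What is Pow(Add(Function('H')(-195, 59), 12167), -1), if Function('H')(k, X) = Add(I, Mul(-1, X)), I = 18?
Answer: Rational(1, 12126) ≈ 8.2467e-5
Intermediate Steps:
Function('H')(k, X) = Add(18, Mul(-1, X))
Pow(Add(Function('H')(-195, 59), 12167), -1) = Pow(Add(Add(18, Mul(-1, 59)), 12167), -1) = Pow(Add(Add(18, -59), 12167), -1) = Pow(Add(-41, 12167), -1) = Pow(12126, -1) = Rational(1, 12126)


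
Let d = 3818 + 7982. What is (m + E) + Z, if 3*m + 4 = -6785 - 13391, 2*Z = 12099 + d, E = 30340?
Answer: 213377/6 ≈ 35563.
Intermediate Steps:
d = 11800
Z = 23899/2 (Z = (12099 + 11800)/2 = (1/2)*23899 = 23899/2 ≈ 11950.)
m = -20180/3 (m = -4/3 + (-6785 - 13391)/3 = -4/3 + (1/3)*(-20176) = -4/3 - 20176/3 = -20180/3 ≈ -6726.7)
(m + E) + Z = (-20180/3 + 30340) + 23899/2 = 70840/3 + 23899/2 = 213377/6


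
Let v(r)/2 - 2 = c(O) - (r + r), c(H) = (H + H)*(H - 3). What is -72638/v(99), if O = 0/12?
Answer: 36319/196 ≈ 185.30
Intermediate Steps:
O = 0 (O = 0*(1/12) = 0)
c(H) = 2*H*(-3 + H) (c(H) = (2*H)*(-3 + H) = 2*H*(-3 + H))
v(r) = 4 - 4*r (v(r) = 4 + 2*(2*0*(-3 + 0) - (r + r)) = 4 + 2*(2*0*(-3) - 2*r) = 4 + 2*(0 - 2*r) = 4 + 2*(-2*r) = 4 - 4*r)
-72638/v(99) = -72638/(4 - 4*99) = -72638/(4 - 396) = -72638/(-392) = -72638*(-1/392) = 36319/196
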